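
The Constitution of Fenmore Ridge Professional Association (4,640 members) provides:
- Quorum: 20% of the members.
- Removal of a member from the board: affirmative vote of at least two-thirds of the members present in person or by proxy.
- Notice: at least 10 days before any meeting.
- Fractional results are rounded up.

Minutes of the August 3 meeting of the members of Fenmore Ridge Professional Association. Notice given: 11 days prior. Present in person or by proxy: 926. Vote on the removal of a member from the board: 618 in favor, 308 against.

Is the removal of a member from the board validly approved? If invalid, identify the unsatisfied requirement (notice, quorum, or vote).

Invalid — quorum requirement not satisfied.

Notice: 11 days given; 10 required. Satisfied.
Quorum: 20% of 4,640 = 928; 926 present. Not satisfied.
Vote: requires two-thirds of those present (926); 2/3 of 926 = 617.33, rounded up to 618, so 618 needed; 618 in favor. Satisfied.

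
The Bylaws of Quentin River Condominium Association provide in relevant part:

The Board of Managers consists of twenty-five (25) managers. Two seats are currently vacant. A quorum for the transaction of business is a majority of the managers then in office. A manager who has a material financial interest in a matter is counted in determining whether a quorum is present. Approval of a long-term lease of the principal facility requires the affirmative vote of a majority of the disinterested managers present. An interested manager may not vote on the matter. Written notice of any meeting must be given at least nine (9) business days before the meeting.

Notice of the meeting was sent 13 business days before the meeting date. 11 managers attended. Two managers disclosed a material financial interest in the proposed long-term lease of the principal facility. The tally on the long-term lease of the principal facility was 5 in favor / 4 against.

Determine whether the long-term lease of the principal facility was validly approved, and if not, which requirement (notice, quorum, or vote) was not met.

Notice: 13 business days given; 9 required (13 ≥ 9). Satisfied.
Quorum: 11 present (interested managers count toward quorum); quorum is 12. Not satisfied.
Vote: the long-term lease of the principal facility requires a majority of the disinterested managers present (11 − 2 = 9). A majority of 9 is 5, so 5 affirmative votes are needed; 5 voted in favor. Satisfied. (Moot — without a quorum no business can be validly transacted.)

Invalid — quorum requirement not satisfied.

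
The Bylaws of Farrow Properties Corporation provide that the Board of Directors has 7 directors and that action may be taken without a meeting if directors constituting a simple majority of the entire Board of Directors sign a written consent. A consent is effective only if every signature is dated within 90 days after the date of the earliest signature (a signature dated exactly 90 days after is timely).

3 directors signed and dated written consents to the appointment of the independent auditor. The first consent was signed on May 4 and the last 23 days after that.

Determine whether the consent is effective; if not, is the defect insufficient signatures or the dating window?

Not effective — insufficient signatures.

Signatures required: a simple majority of 7 — a majority of 7 is 4, so 4 needed; 3 signed. Insufficient.
Dating window: the latest signature is 23 days after the earliest; the limit is 90 days. Within the window.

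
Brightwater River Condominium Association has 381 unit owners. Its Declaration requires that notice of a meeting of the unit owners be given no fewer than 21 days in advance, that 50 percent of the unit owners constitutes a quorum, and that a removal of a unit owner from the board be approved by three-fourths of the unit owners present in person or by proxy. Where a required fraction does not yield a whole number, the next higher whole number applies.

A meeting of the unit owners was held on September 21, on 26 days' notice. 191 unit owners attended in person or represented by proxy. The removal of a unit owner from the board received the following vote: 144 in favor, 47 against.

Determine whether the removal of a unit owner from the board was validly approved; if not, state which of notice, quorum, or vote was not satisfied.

Valid — all requirements satisfied.

Notice: 26 days given; 21 required. Satisfied.
Quorum: 50% of 381 = 190.50, rounded up to 191; 191 present. Satisfied.
Vote: requires three-fourths of those present (191); 3/4 of 191 = 143.25, rounded up to 144, so 144 needed; 144 in favor. Satisfied.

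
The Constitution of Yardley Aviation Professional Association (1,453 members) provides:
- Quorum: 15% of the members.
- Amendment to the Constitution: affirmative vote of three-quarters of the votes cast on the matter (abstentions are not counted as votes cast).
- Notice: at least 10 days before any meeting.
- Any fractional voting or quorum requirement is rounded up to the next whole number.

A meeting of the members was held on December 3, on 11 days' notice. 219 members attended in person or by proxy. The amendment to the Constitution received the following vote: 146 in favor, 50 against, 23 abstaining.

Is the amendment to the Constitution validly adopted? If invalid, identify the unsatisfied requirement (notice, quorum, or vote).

Notice: 11 days given; 10 required. Satisfied.
Quorum: 15% of 1,453 = 217.95, rounded up to 218; 219 present. Satisfied.
Vote: requires three-fourths of the votes cast (219 − 23 abstaining = 196); 3/4 of 196 = 147, so 147 needed; 146 in favor. Not satisfied.

Invalid — vote requirement not satisfied.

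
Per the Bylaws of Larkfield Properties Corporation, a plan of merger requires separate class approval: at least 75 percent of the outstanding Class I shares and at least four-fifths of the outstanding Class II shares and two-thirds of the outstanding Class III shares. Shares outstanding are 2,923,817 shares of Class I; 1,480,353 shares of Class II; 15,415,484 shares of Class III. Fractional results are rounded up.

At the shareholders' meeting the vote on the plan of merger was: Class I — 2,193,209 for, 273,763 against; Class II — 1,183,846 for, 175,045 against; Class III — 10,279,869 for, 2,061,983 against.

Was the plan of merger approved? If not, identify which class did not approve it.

Class I: 3/4 of 2923817 = 2192862.75, rounded up to 2192863; 2,192,863 required, 2,193,209 in favor — approved.
Class II: 4/5 of 1480353 = 1184282.40, rounded up to 1184283; 1,184,283 required, 1,183,846 in favor — not approved.
Class III: 2/3 of 15415484 = 10276989.33, rounded up to 10276990; 10,276,990 required, 10,279,869 in favor — approved.

Not approved — the Class II shares did not give the required vote.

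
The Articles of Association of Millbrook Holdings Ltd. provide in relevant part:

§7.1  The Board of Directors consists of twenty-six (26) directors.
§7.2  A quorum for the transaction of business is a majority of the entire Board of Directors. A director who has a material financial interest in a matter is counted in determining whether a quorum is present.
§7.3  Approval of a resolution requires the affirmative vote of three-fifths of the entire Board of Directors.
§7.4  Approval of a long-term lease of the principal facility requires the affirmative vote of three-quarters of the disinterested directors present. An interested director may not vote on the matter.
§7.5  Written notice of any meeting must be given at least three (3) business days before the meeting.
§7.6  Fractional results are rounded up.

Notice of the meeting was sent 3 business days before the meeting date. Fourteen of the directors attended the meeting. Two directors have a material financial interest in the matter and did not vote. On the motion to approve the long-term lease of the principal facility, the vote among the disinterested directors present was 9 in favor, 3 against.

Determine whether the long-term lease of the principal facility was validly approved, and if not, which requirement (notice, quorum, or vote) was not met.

Notice: 3 business days given; 3 required (3 ≥ 3). Satisfied.
Quorum: 14 present (interested directors count toward quorum); quorum is 14. Satisfied.
Vote: the long-term lease of the principal facility requires three-fourths of the disinterested directors present (14 − 2 = 12). 3/4 of 12 = 9, so 9 affirmative votes are needed; 9 voted in favor. Satisfied.

Valid — all requirements satisfied.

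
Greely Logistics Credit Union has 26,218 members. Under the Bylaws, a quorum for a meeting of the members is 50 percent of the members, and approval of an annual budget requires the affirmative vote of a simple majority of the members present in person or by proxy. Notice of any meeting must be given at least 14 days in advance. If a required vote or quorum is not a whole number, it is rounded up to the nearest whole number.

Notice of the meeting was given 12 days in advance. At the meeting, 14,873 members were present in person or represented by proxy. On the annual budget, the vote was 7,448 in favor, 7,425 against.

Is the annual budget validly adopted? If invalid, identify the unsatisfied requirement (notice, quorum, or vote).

Invalid — notice requirement not satisfied.

Notice: 12 days given; 14 required. Not satisfied.
Quorum: 50% of 26,218 = 13,109; 14,873 present. Satisfied.
Vote: requires a majority of those present (14,873); a majority of 14873 is 7437, so 7,437 needed; 7,448 in favor. Satisfied.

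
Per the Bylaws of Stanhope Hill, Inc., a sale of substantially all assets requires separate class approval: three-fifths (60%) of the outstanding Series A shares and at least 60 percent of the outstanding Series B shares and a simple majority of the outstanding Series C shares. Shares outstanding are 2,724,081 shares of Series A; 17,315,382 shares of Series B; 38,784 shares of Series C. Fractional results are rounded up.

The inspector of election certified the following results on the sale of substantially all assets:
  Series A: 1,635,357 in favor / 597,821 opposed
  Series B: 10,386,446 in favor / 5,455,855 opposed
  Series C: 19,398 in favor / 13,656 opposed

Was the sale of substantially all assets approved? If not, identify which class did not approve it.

Not approved — the Series B shares did not give the required vote.

Series A: 3/5 of 2724081 = 1634448.60, rounded up to 1634449; 1,634,449 required, 1,635,357 in favor — approved.
Series B: 3/5 of 17315382 = 10389229.20, rounded up to 10389230; 10,389,230 required, 10,386,446 in favor — not approved.
Series C: a majority of 38784 is 19393; 19,393 required, 19,398 in favor — approved.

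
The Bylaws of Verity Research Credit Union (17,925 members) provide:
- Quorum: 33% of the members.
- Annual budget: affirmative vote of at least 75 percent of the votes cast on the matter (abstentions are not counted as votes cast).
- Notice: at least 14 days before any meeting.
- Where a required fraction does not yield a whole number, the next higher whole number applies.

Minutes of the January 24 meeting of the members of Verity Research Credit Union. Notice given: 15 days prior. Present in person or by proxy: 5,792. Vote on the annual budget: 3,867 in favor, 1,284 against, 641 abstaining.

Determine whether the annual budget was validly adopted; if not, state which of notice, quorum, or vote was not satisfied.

Notice: 15 days given; 14 required. Satisfied.
Quorum: 33% of 17,925 = 5,915.25, rounded up to 5,916; 5,792 present. Not satisfied.
Vote: requires three-fourths of the votes cast (5,792 − 641 abstaining = 5,151); 3/4 of 5151 = 3863.25, rounded up to 3864, so 3,864 needed; 3,867 in favor. Satisfied.

Invalid — quorum requirement not satisfied.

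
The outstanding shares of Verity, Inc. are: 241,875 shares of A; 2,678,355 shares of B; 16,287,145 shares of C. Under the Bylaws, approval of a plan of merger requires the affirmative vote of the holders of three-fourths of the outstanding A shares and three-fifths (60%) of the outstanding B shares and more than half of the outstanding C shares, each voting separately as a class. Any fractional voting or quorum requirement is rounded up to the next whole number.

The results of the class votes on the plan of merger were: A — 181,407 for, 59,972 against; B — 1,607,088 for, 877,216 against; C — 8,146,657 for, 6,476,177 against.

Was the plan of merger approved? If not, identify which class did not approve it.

Approved — every class gave the required vote.

A: 3/4 of 241875 = 181406.25, rounded up to 181407; 181,407 required, 181,407 in favor — approved.
B: 3/5 of 2678355 = 1607013; 1,607,013 required, 1,607,088 in favor — approved.
C: a majority of 16287145 is 8143573; 8,143,573 required, 8,146,657 in favor — approved.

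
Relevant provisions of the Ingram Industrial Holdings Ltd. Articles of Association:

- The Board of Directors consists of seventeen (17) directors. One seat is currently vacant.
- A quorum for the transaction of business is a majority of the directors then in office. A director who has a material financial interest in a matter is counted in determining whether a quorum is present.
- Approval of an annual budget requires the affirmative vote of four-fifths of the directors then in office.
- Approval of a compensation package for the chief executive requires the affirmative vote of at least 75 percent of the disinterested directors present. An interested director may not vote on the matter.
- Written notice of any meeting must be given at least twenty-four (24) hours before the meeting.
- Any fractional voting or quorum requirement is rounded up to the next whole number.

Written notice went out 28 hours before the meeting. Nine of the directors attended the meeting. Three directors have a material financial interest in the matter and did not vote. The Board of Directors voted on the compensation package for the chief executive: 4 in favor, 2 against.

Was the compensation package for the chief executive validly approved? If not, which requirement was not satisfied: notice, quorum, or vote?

Notice: 28 hours given; 24 required (28 ≥ 24). Satisfied.
Quorum: 9 present (interested directors count toward quorum); quorum is 9. Satisfied.
Vote: the compensation package for the chief executive requires three-fourths of the disinterested directors present (9 − 3 = 6). 3/4 of 6 = 4.50, rounded up to 5, so 5 affirmative votes are needed; 4 voted in favor. Not satisfied.

Invalid — vote requirement not satisfied.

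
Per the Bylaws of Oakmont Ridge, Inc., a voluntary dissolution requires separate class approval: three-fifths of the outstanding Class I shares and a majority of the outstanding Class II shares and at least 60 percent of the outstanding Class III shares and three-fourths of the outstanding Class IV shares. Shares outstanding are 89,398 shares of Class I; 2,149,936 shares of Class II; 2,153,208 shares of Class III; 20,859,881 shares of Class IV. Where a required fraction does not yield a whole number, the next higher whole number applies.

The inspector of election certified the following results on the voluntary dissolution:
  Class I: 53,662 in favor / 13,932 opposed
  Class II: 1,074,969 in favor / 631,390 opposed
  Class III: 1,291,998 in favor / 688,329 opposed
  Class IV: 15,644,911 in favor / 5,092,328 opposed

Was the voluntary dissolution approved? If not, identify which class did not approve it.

Class I: 3/5 of 89398 = 53638.80, rounded up to 53639; 53,639 required, 53,662 in favor — approved.
Class II: a majority of 2149936 is 1074969; 1,074,969 required, 1,074,969 in favor — approved.
Class III: 3/5 of 2153208 = 1291924.80, rounded up to 1291925; 1,291,925 required, 1,291,998 in favor — approved.
Class IV: 3/4 of 20859881 = 15644910.75, rounded up to 15644911; 15,644,911 required, 15,644,911 in favor — approved.

Approved — every class gave the required vote.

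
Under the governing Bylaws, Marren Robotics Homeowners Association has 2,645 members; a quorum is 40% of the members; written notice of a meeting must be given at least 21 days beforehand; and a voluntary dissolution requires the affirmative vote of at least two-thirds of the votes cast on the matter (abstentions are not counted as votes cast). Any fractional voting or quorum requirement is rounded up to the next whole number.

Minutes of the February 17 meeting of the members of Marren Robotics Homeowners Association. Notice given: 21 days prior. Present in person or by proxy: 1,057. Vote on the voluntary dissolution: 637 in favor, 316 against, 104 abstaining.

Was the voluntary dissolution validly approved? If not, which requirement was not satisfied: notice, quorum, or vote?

Notice: 21 days given; 21 required. Satisfied.
Quorum: 40% of 2,645 = 1,058; 1,057 present. Not satisfied.
Vote: requires two-thirds of the votes cast (1,057 − 104 abstaining = 953); 2/3 of 953 = 635.33, rounded up to 636, so 636 needed; 637 in favor. Satisfied.

Invalid — quorum requirement not satisfied.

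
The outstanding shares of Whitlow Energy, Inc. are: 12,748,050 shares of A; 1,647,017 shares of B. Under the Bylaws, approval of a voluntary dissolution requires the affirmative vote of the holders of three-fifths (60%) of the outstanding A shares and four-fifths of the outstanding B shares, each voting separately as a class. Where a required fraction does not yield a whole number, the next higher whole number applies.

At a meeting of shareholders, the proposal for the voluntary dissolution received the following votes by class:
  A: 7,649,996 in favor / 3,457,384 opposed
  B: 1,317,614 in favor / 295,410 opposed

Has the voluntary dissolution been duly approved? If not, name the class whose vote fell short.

Approved — every class gave the required vote.

A: 3/5 of 12748050 = 7648830; 7,648,830 required, 7,649,996 in favor — approved.
B: 4/5 of 1647017 = 1317613.60, rounded up to 1317614; 1,317,614 required, 1,317,614 in favor — approved.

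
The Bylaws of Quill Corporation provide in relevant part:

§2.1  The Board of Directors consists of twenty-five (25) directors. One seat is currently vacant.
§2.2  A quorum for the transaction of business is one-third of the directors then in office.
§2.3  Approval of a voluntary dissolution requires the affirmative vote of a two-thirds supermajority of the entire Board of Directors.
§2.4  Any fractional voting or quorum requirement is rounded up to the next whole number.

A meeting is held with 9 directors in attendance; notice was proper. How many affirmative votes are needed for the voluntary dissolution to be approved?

17

The voluntary dissolution requires two-thirds of the entire Board of Directors (25).
2/3 of 25 = 16.67, rounded up to 17.
(Only 9 can vote, so the voluntary dissolution cannot pass at this meeting, but the required vote is still 17.)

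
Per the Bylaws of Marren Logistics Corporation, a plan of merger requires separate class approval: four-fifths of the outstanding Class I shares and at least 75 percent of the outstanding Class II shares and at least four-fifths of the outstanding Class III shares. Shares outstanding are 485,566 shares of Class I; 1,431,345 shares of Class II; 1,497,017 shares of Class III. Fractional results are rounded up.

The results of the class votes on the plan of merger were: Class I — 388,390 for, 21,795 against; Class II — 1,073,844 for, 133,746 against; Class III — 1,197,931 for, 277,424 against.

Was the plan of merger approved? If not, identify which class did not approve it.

Not approved — the Class I shares did not give the required vote.

Class I: 4/5 of 485566 = 388452.80, rounded up to 388453; 388,453 required, 388,390 in favor — not approved.
Class II: 3/4 of 1431345 = 1073508.75, rounded up to 1073509; 1,073,509 required, 1,073,844 in favor — approved.
Class III: 4/5 of 1497017 = 1197613.60, rounded up to 1197614; 1,197,614 required, 1,197,931 in favor — approved.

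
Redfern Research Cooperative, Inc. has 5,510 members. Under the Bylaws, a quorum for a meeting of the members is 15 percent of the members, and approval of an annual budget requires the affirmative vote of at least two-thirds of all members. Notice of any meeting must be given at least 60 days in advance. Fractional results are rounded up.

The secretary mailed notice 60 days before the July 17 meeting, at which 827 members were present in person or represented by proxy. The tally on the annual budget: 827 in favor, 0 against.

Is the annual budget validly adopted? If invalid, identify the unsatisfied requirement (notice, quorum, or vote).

Notice: 60 days given; 60 required. Satisfied.
Quorum: 15% of 5,510 = 826.50, rounded up to 827; 827 present. Satisfied.
Vote: requires two-thirds of all members (5,510); 2/3 of 5510 = 3673.33, rounded up to 3674, so 3,674 needed; 827 in favor. Not satisfied.

Invalid — vote requirement not satisfied.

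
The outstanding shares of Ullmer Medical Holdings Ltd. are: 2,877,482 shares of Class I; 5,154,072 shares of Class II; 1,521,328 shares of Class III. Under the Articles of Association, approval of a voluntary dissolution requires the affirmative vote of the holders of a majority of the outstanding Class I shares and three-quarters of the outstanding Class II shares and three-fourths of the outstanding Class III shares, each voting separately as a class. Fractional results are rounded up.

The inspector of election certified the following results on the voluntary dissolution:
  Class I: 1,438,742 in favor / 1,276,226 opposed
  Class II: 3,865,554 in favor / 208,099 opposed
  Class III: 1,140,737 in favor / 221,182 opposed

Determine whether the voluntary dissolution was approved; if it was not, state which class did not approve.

Not approved — the Class III shares did not give the required vote.

Class I: a majority of 2877482 is 1438742; 1,438,742 required, 1,438,742 in favor — approved.
Class II: 3/4 of 5154072 = 3865554; 3,865,554 required, 3,865,554 in favor — approved.
Class III: 3/4 of 1521328 = 1140996; 1,140,996 required, 1,140,737 in favor — not approved.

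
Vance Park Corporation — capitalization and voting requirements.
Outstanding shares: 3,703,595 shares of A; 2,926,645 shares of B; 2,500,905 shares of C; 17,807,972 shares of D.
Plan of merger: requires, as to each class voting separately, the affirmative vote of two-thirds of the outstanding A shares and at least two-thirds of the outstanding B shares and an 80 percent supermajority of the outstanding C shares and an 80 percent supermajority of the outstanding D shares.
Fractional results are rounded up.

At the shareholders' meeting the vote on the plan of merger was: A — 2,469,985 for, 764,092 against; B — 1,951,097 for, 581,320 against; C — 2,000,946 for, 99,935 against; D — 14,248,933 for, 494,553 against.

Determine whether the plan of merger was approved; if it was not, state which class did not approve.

Approved — every class gave the required vote.

A: 2/3 of 3703595 = 2469063.33, rounded up to 2469064; 2,469,064 required, 2,469,985 in favor — approved.
B: 2/3 of 2926645 = 1951096.67, rounded up to 1951097; 1,951,097 required, 1,951,097 in favor — approved.
C: 4/5 of 2500905 = 2000724; 2,000,724 required, 2,000,946 in favor — approved.
D: 4/5 of 17807972 = 14246377.60, rounded up to 14246378; 14,246,378 required, 14,248,933 in favor — approved.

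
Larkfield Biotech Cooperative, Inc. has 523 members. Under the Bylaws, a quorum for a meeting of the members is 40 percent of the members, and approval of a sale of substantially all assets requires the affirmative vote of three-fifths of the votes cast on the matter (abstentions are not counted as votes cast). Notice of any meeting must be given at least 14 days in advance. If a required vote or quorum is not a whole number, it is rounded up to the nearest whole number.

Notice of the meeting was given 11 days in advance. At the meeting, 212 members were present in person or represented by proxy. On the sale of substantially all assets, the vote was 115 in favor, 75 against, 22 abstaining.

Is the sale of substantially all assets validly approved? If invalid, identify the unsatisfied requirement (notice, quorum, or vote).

Invalid — notice requirement not satisfied.

Notice: 11 days given; 14 required. Not satisfied.
Quorum: 40% of 523 = 209.20, rounded up to 210; 212 present. Satisfied.
Vote: requires three-fifths of the votes cast (212 − 22 abstaining = 190); 3/5 of 190 = 114, so 114 needed; 115 in favor. Satisfied.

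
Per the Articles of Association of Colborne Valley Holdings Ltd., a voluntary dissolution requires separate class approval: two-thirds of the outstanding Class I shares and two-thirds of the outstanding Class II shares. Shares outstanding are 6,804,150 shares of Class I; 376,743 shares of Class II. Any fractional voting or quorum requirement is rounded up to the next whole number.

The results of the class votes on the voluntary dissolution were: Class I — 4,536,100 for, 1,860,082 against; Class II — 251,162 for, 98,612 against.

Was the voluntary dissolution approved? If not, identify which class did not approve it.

Approved — every class gave the required vote.

Class I: 2/3 of 6804150 = 4536100; 4,536,100 required, 4,536,100 in favor — approved.
Class II: 2/3 of 376743 = 251162; 251,162 required, 251,162 in favor — approved.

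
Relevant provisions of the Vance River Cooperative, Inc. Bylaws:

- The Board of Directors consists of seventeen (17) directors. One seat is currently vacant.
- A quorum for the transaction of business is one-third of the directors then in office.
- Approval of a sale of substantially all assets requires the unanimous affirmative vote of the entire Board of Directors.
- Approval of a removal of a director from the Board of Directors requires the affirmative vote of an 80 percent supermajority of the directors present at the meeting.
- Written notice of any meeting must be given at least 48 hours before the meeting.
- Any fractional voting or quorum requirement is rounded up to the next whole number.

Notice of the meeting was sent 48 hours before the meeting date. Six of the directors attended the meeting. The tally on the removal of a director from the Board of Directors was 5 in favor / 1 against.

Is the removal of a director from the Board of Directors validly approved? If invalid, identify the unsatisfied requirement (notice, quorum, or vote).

Notice: 48 hours given; 48 required (48 ≥ 48). Satisfied.
Quorum: 6 present; quorum is 6. Satisfied.
Vote: the removal of a director from the Board of Directors requires four-fifths of the directors present (6). 4/5 of 6 = 4.80, rounded up to 5, so 5 affirmative votes are needed; 5 voted in favor. Satisfied.

Valid — all requirements satisfied.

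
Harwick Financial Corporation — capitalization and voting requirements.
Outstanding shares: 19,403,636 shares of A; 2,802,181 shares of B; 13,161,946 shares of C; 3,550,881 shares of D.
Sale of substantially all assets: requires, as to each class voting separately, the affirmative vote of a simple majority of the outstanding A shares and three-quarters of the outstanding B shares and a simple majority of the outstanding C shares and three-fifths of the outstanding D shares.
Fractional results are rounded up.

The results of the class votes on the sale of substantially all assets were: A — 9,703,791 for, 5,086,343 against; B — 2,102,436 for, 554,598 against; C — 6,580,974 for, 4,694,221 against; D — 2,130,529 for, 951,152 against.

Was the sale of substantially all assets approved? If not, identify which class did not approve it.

Approved — every class gave the required vote.

A: a majority of 19403636 is 9701819; 9,701,819 required, 9,703,791 in favor — approved.
B: 3/4 of 2802181 = 2101635.75, rounded up to 2101636; 2,101,636 required, 2,102,436 in favor — approved.
C: a majority of 13161946 is 6580974; 6,580,974 required, 6,580,974 in favor — approved.
D: 3/5 of 3550881 = 2130528.60, rounded up to 2130529; 2,130,529 required, 2,130,529 in favor — approved.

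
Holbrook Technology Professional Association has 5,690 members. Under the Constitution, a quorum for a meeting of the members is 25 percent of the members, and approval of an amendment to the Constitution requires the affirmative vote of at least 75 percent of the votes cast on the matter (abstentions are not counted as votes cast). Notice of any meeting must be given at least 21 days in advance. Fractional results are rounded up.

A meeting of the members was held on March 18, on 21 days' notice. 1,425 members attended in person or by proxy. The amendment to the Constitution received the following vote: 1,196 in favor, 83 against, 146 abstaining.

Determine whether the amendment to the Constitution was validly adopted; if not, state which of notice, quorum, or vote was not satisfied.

Notice: 21 days given; 21 required. Satisfied.
Quorum: 25% of 5,690 = 1,422.50, rounded up to 1,423; 1,425 present. Satisfied.
Vote: requires three-fourths of the votes cast (1,425 − 146 abstaining = 1,279); 3/4 of 1279 = 959.25, rounded up to 960, so 960 needed; 1,196 in favor. Satisfied.

Valid — all requirements satisfied.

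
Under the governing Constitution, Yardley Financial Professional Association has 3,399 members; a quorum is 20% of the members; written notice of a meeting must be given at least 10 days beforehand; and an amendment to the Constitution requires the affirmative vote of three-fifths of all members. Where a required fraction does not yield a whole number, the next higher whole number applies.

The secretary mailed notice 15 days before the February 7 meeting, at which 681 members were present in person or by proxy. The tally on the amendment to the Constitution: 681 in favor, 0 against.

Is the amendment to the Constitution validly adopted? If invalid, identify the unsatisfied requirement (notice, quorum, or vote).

Invalid — vote requirement not satisfied.

Notice: 15 days given; 10 required. Satisfied.
Quorum: 20% of 3,399 = 679.80, rounded up to 680; 681 present. Satisfied.
Vote: requires three-fifths of all members (3,399); 3/5 of 3399 = 2039.40, rounded up to 2040, so 2,040 needed; 681 in favor. Not satisfied.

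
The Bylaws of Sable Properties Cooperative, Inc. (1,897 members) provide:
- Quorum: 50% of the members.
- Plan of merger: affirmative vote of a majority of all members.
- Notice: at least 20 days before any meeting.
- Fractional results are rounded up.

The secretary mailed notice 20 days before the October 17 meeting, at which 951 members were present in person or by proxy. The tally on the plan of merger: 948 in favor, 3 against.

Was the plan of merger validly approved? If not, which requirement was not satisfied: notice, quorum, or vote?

Invalid — vote requirement not satisfied.

Notice: 20 days given; 20 required. Satisfied.
Quorum: 50% of 1,897 = 948.50, rounded up to 949; 951 present. Satisfied.
Vote: requires a majority of all members (1,897); a majority of 1897 is 949, so 949 needed; 948 in favor. Not satisfied.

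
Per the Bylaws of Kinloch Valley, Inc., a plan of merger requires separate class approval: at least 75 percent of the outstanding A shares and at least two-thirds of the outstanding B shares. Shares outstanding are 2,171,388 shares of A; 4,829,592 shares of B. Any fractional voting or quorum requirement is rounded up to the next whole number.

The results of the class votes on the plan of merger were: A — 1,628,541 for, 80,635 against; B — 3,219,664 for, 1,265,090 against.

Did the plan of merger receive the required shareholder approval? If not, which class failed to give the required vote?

Not approved — the B shares did not give the required vote.

A: 3/4 of 2171388 = 1628541; 1,628,541 required, 1,628,541 in favor — approved.
B: 2/3 of 4829592 = 3219728; 3,219,728 required, 3,219,664 in favor — not approved.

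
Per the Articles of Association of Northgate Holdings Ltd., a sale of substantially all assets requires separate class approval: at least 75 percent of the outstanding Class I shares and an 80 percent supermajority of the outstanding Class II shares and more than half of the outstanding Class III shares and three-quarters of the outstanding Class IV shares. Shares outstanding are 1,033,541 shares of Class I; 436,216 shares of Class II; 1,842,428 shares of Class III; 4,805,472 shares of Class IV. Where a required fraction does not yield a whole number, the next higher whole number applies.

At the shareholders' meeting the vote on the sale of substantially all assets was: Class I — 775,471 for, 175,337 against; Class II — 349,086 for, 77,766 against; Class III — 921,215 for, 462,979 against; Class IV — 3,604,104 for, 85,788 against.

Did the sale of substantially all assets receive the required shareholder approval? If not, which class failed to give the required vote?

Approved — every class gave the required vote.

Class I: 3/4 of 1033541 = 775155.75, rounded up to 775156; 775,156 required, 775,471 in favor — approved.
Class II: 4/5 of 436216 = 348972.80, rounded up to 348973; 348,973 required, 349,086 in favor — approved.
Class III: a majority of 1842428 is 921215; 921,215 required, 921,215 in favor — approved.
Class IV: 3/4 of 4805472 = 3604104; 3,604,104 required, 3,604,104 in favor — approved.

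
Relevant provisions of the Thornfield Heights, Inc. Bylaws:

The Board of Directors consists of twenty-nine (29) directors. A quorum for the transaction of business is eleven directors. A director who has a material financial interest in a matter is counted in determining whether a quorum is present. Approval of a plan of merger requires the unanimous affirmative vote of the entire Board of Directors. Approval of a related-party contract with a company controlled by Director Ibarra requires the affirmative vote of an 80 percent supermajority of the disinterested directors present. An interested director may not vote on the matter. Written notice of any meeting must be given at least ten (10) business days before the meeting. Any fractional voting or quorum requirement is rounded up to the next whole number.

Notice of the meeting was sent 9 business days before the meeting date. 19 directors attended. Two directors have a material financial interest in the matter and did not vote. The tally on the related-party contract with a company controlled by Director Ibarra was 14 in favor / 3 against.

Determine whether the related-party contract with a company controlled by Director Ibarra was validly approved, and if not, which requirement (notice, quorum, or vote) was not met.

Notice: 9 business days given; 10 required (9 < 10). Not satisfied.
Quorum: 19 present (interested directors count toward quorum); quorum is 11. Satisfied.
Vote: the related-party contract with a company controlled by Director Ibarra requires four-fifths of the disinterested directors present (19 − 2 = 17). 4/5 of 17 = 13.60, rounded up to 14, so 14 affirmative votes are needed; 14 voted in favor. Satisfied.

Invalid — notice requirement not satisfied.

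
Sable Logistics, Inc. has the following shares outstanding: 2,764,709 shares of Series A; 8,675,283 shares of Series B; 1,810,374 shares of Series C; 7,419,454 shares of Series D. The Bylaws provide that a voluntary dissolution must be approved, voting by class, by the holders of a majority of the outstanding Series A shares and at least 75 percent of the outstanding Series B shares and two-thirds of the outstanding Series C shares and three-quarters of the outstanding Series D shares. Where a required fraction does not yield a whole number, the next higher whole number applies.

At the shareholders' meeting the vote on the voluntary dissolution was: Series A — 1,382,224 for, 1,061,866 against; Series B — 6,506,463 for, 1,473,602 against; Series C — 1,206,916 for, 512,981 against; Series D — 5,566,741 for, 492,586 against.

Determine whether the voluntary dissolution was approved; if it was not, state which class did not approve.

Series A: a majority of 2764709 is 1382355; 1,382,355 required, 1,382,224 in favor — not approved.
Series B: 3/4 of 8675283 = 6506462.25, rounded up to 6506463; 6,506,463 required, 6,506,463 in favor — approved.
Series C: 2/3 of 1810374 = 1206916; 1,206,916 required, 1,206,916 in favor — approved.
Series D: 3/4 of 7419454 = 5564590.50, rounded up to 5564591; 5,564,591 required, 5,566,741 in favor — approved.

Not approved — the Series A shares did not give the required vote.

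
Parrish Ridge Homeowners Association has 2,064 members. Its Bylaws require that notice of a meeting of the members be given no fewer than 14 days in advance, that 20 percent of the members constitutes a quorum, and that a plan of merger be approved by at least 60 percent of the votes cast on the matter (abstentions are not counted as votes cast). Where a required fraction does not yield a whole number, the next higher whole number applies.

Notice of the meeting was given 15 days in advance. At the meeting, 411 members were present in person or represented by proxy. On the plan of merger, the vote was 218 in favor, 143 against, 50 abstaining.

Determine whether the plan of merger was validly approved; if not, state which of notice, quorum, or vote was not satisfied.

Notice: 15 days given; 14 required. Satisfied.
Quorum: 20% of 2,064 = 412.80, rounded up to 413; 411 present. Not satisfied.
Vote: requires three-fifths of the votes cast (411 − 50 abstaining = 361); 3/5 of 361 = 216.60, rounded up to 217, so 217 needed; 218 in favor. Satisfied.

Invalid — quorum requirement not satisfied.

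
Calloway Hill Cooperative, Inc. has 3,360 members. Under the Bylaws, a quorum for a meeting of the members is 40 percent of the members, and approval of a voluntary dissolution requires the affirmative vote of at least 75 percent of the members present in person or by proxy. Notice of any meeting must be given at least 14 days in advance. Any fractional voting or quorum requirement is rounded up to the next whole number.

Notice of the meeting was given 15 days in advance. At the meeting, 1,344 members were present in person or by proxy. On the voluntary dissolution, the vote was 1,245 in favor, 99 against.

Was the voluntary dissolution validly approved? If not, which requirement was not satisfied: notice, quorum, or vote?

Valid — all requirements satisfied.

Notice: 15 days given; 14 required. Satisfied.
Quorum: 40% of 3,360 = 1,344; 1,344 present. Satisfied.
Vote: requires three-fourths of those present (1,344); 3/4 of 1344 = 1008, so 1,008 needed; 1,245 in favor. Satisfied.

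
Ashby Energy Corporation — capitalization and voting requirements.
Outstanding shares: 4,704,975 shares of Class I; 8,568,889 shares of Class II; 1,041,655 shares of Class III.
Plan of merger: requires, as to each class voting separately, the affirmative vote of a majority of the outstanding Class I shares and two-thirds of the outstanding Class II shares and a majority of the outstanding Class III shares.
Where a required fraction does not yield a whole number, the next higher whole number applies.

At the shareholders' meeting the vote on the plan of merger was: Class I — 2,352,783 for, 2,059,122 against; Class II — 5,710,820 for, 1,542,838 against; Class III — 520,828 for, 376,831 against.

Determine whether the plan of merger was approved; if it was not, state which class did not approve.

Class I: a majority of 4704975 is 2352488; 2,352,488 required, 2,352,783 in favor — approved.
Class II: 2/3 of 8568889 = 5712592.67, rounded up to 5712593; 5,712,593 required, 5,710,820 in favor — not approved.
Class III: a majority of 1041655 is 520828; 520,828 required, 520,828 in favor — approved.

Not approved — the Class II shares did not give the required vote.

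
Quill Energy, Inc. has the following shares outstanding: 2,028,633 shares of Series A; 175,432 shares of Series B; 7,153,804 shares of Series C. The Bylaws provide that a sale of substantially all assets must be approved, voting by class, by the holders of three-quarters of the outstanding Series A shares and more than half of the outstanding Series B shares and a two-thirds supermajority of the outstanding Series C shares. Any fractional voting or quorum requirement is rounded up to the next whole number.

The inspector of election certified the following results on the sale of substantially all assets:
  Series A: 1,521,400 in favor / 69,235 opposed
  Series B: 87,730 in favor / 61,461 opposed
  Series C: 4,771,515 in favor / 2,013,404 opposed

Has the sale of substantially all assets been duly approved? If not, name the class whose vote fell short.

Not approved — the Series A shares did not give the required vote.

Series A: 3/4 of 2028633 = 1521474.75, rounded up to 1521475; 1,521,475 required, 1,521,400 in favor — not approved.
Series B: a majority of 175432 is 87717; 87,717 required, 87,730 in favor — approved.
Series C: 2/3 of 7153804 = 4769202.67, rounded up to 4769203; 4,769,203 required, 4,771,515 in favor — approved.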